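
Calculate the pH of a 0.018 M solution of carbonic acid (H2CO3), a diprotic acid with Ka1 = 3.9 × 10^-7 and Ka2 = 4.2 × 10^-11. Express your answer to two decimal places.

pH = 4.08

Ka1 ≫ Ka2, so treat the first dissociation as the only significant source of H+.
Ka1 = x²/(0.018 − x) = 3.9 × 10^-7
x ≈ √(3.9 × 10^-7 × 0.018) = 8.38 × 10^-5 M
pH = −log(8.38 × 10^-5) = 4.08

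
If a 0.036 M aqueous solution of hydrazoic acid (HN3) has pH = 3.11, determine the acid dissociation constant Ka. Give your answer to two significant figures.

[H+] = 10^(-3.11) = 7.76 × 10^-4 M
At equilibrium [HA] = 0.036 − 7.76 × 10^-4 = 3.52 × 10^-2 M
Ka = [H+][A-]/[HA] = (7.76 × 10^-4)² / 3.52 × 10^-2 = 1.7 × 10^-5

Ka = 1.7 × 10^-5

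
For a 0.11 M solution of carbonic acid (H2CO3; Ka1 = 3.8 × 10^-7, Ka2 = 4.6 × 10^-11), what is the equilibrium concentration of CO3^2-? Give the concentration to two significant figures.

4.6 × 10^-11 M

First ionization gives [H+] ≈ [HCO3-] = 2.04 × 10^-4 M.
Second step: Ka2 = [H+][CO3^2-]/[HCO3-] ≈ [CO3^2-] (since [H+] ≈ [HCO3-]).
So [CO3^2-] ≈ Ka2.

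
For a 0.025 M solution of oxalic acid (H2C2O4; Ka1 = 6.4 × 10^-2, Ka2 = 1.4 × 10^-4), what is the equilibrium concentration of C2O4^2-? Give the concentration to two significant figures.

1.4 × 10^-4 M

First ionization gives [H+] ≈ [HC2O4-] = 1.92 × 10^-2 M.
Second step: Ka2 = [H+][C2O4^2-]/[HC2O4-] ≈ [C2O4^2-] (since [H+] ≈ [HC2O4-]).
So [C2O4^2-] ≈ Ka2.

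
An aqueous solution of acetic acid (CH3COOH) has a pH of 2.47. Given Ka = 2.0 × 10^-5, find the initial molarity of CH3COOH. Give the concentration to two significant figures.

C₀ = 5.8 × 10^-1 M

[H+] = 10^(-2.47) = 3.39 × 10^-3 M = x
Ka = x²/(C₀ − x) ⇒ C₀ = x + x²/Ka
C₀ = 3.39 × 10^-3 + (3.39 × 10^-3)²/(2.0 × 10^-5) = 5.78 × 10^-1 M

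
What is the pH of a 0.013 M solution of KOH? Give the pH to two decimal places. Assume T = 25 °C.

KOH is a strong base; [OH-] = 0.013 M.
pOH = -log(0.013) = 1.89
pH = 14.00 - 1.89 = 12.11

pH = 12.11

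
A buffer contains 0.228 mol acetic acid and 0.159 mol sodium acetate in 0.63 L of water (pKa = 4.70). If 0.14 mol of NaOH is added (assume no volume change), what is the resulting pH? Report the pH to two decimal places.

pH = 5.23

After neutralization: n(CH3COOH) = 0.088 mol, n(CH3COO-) = 0.299 mol.
pH = pKa + log(n_CH3COO-/n_CH3COOH) = 4.70 + log(0.299/0.088) = 4.70 + (+0.531)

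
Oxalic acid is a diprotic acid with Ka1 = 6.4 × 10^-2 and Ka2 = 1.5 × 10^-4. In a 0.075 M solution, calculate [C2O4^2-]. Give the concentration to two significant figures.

First ionization gives [H+] ≈ [HC2O4-] = 4.43 × 10^-2 M.
Second step: Ka2 = [H+][C2O4^2-]/[HC2O4-] ≈ [C2O4^2-] (since [H+] ≈ [HC2O4-]).
So [C2O4^2-] ≈ Ka2.

1.5 × 10^-4 M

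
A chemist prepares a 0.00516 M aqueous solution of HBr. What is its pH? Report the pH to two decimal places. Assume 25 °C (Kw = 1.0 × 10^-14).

pH = 2.29

HBr is a strong acid and dissociates completely, so [H+] = 0.00516 M.
pH = -log(0.00516) = 2.29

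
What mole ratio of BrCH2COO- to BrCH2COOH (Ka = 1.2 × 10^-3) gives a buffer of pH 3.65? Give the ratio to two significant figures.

ratio = 5.4

pKa = -log(1.2 × 10^-3) = 2.921
pH = pKa + log(r) ⇒ log(r) = 3.65 − 2.921 = +0.729
r = [BrCH2COO-]/[BrCH2COOH] = 10^(+0.729) = 5.36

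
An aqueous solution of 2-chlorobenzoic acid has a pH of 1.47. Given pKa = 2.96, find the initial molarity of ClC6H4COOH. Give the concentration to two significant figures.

[H+] = 10^(-1.47) = 3.39 × 10^-2 M = x
Ka = 10^(−2.96) = 1.10 × 10^-3
Ka = x²/(C₀ − x) ⇒ C₀ = x + x²/Ka
C₀ = 3.39 × 10^-2 + (3.39 × 10^-2)²/(1.10 × 10^-3) = 1.08 M

C₀ = 1.1 M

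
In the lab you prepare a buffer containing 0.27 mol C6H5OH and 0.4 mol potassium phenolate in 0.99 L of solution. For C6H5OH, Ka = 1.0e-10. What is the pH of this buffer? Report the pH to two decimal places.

pH = 10.17

pKa = −log(1.0 × 10^-10) = 10.000
Using pH = pKa + log([base]/[acid]) with [base]/[acid] = 0.4/0.27:
pH = 10.000 + (+0.171) = 10.17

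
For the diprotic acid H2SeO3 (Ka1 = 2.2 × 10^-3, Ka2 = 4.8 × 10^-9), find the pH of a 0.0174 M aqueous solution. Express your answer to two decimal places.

pH = 2.29

Ka1 ≫ Ka2, so treat the first dissociation as the only significant source of H+.
Ka1 = x²/(0.0174 − x) = 2.2 × 10^-3
Solving the quadratic: x = (−Ka1 + √(Ka1² + 4·Ka1·C₀))/2 = 5.18 × 10^-3 M
pH = −log(5.18 × 10^-3) = 2.29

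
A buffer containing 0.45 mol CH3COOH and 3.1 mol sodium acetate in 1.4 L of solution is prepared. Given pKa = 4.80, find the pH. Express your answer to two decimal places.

pH = 5.64

Henderson–Hasselbalch: pH = pKa + log([CH3COO-]/[CH3COOH]) = 4.80 + log(3.1/0.45)
pH = 4.80 + (+0.838) = 5.64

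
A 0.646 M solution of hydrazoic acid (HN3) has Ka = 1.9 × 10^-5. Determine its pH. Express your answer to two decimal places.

HN3 ⇌ N3- + H+
Ka = [H+]²/(0.646 − [H+]) = 1.9 × 10^-5
Since Ka ≪ C₀, [H+] ≈ √(Ka·C₀) = 3.50 × 10^-3 M.
Check: 0.54% ionized — well under 5%, approximation valid.
pH = −log[H+] = −log(3.50 × 10^-3) = 2.46

pH = 2.46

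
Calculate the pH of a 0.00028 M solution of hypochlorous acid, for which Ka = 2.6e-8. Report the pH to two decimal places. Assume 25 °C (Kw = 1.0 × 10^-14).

HOCl ⇌ OCl- + H+
From the ICE table, Ka = x²/(0.00028 − x) = 2.6 × 10^-8.
Neglecting x in the denominator: x = √(2.6 × 10^-8 × 0.00028) = 2.70 × 10^-6 M
(x/C₀ = 0.96% < 5%, so the approximation holds.)
pH = −log(2.70 × 10^-6) = 5.57

pH = 5.57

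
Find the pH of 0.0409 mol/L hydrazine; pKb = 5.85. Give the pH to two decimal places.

pH = 10.38

N2H4 + H2O ⇌ N2H5+ + OH-
Kb = 10^(−5.85) = 1.41 × 10^-6
From the ICE table, Kb = [OH-]²/(0.0409 − [OH-]) = 1.41 × 10^-6.
Since Kb ≪ C₀, [OH-] ≈ √(Kb·C₀) = 2.40 × 10^-4 M.
([OH-]/C₀ = 0.59% < 5%, so the approximation holds.)
pOH = −log(2.40 × 10^-4) = 3.62; pH = 14.00 − 3.62 = 10.38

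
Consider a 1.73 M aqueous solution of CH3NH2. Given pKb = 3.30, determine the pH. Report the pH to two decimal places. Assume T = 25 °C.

CH3NH2 + H2O ⇌ CH3NH3+ + OH-
Kb = 10^(−3.30) = 5.01 × 10^-4
Let x = [OH-] at equilibrium. Kb = x²/(1.73 − x).
Assume x ≪ 1.73: x ≈ √(5.01 × 10^-4 × 1.73) = 2.94 × 10^-2 M
pOH = −log(2.94 × 10^-2) = 1.53; pH = 14.00 − 1.53 = 12.47

pH = 12.47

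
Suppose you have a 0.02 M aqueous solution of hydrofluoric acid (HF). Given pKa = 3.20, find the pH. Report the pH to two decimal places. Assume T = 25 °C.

pH = 2.49

HF ⇌ F- + H+
Ka = 10^(−3.20) = 6.31 × 10^-4
Ka = [H+]²/(0.02 − [H+]) = 6.31 × 10^-4
The 5% rule fails; solving [H+]² + Ka·[H+] − Ka·C₀ = 0 exactly:
[H+] = (−Ka + √(Ka² + 4·Ka·C₀))/2 = 3.25 × 10^-3 M
pH = −log(3.25 × 10^-3) = 2.49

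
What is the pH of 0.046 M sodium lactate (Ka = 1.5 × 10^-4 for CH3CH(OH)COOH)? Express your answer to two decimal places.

pH = 8.24

CH3CH(OH)COO- is the conjugate base of the weak acid CH3CH(OH)COOH.
Kb = Kw/Ka = 1.0×10^-14 / 1.5 × 10^-4 = 6.67 × 10^-11
Kb = [OH-]²/(0.046 − [OH-]) = 6.67 × 10^-11
Assume [OH-] ≪ 0.046: [OH-] ≈ √(6.67 × 10^-11 × 0.046) = 1.75 × 10^-6 M
Check: 0.0038% ionized — well under 5%, approximation valid.
pOH = 5.76, so pH = 14.00 − pOH = 8.24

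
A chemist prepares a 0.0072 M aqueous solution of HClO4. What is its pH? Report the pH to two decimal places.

HClO4 is a strong acid and dissociates completely, so [H+] = 0.0072 M.
pH = -log(0.0072) = 2.14

pH = 2.14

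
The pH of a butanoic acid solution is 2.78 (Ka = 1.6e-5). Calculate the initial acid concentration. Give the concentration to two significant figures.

C₀ = 1.7 × 10^-1 M

[H+] = 10^(-2.78) = 1.66 × 10^-3 M = x
Ka = x²/(C₀ − x) ⇒ C₀ = x + x²/Ka
C₀ = 1.66 × 10^-3 + (1.66 × 10^-3)²/(1.6 × 10^-5) = 1.74 × 10^-1 M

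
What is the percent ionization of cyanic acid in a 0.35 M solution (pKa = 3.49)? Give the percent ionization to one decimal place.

3.0%

HOCN ⇌ OCN- + H+; let x = [H+] at equilibrium.
Ka = 10^(−3.49) = 3.24 × 10^-4
x ≈ √(Ka·C₀) = √(3.24 × 10^-4 × 0.35) = 1.06 × 10^-2 M
Fraction ionized = 1.06 × 10^-2 / 0.35 = 0.0303 → 3.0%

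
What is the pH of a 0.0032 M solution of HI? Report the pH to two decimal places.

HI is a strong acid and dissociates completely, so [H+] = 0.0032 M.
pH = -log(0.0032) = 2.49

pH = 2.49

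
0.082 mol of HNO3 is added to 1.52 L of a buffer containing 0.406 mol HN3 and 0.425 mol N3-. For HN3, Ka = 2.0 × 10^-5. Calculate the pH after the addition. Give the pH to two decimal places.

Added H+ converts N3- to HN3: HN3 → 0.488 mol, N3- → 0.343 mol.
pKa = −log(2.0 × 10^-5) = 4.699
Henderson–Hasselbalch with mole ratio 0.343/0.488: pH = 4.699 + (-0.153)

pH = 4.55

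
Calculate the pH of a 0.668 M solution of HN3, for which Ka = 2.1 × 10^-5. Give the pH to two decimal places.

pH = 2.43

HN3 ⇌ N3- + H+
From the ICE table, Ka = [H+]²/(0.668 − [H+]) = 2.1 × 10^-5.
Assume [H+] ≪ 0.668: [H+] ≈ √(2.1 × 10^-5 × 0.668) = 3.75 × 10^-3 M
([H+]/C₀ = 0.56% < 5%, so the approximation holds.)
pH = −log(3.75 × 10^-3) = 2.43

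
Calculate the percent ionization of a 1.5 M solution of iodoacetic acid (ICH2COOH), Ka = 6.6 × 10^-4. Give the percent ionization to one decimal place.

ICH2COOH ⇌ ICH2COO- + H+; let x = [H+] at equilibrium.
x ≈ √(Ka·C₀) = √(6.6 × 10^-4 × 1.5) = 3.15 × 10^-2 M
Fraction ionized = 3.15 × 10^-2 / 1.5 = 0.0210 → 2.1%

2.1%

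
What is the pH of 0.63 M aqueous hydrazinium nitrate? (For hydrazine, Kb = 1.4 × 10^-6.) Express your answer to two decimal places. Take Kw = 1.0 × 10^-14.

pH = 4.17

N2H5+ is the conjugate acid of the weak base N2H4.
Ka = Kw/Kb = 1.0×10^-14 / 1.4 × 10^-6 = 7.14 × 10^-9
Ka = x²/(0.63 − x) = 7.14 × 10^-9
Assume x ≪ 0.63: x ≈ √(7.14 × 10^-9 × 0.63) = 6.71 × 10^-5 M
pH = −log(6.71 × 10^-5) = 4.17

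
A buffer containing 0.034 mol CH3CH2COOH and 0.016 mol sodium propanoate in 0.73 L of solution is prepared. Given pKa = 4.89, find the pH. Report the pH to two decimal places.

pH = 4.56

Henderson–Hasselbalch: pH = pKa + log([CH3CH2COO-]/[CH3CH2COOH]) = 4.89 + log(0.016/0.034)
pH = 4.89 + (-0.327) = 4.56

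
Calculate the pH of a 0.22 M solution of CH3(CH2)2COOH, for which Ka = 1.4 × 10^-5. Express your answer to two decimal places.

CH3(CH2)2COOH ⇌ CH3(CH2)2COO- + H+
Ka = x²/(0.22 − x) = 1.4 × 10^-5
Assume x ≪ 0.22: x ≈ √(1.4 × 10^-5 × 0.22) = 1.75 × 10^-3 M
pH = −log(1.75 × 10^-3) = 2.76

pH = 2.76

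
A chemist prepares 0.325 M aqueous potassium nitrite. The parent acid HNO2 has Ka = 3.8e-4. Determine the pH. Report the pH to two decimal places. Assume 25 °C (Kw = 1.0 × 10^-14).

pH = 8.47

NO2- is the conjugate base of the weak acid HNO2.
Kb = Kw/Ka = 1.0×10^-14 / 3.8 × 10^-4 = 2.63 × 10^-11
Let x = [OH-] at equilibrium. Kb = x²/(0.325 − x).
Neglecting x in the denominator: x = √(2.63 × 10^-11 × 0.325) = 2.92 × 10^-6 M
Check: 0.0009% ionized — well under 5%, approximation valid.
pOH = −log(2.92 × 10^-6) = 5.53; pH = 14.00 − 5.53 = 8.47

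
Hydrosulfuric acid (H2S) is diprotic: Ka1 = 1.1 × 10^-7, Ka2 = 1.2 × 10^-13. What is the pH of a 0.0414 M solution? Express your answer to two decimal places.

pH = 4.17

Ka1 ≫ Ka2, so treat the first dissociation as the only significant source of H+.
Ka1 = x²/(0.0414 − x) = 1.1 × 10^-7
x ≈ √(1.1 × 10^-7 × 0.0414) = 6.75 × 10^-5 M
pH = −log(6.75 × 10^-5) = 4.17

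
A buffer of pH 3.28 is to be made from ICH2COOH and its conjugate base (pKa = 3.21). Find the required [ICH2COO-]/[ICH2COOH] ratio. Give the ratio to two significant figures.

ratio = 1.2

pH = pKa + log(r) ⇒ log(r) = 3.28 − 3.21 = +0.07
r = [ICH2COO-]/[ICH2COOH] = 10^(+0.07) = 1.17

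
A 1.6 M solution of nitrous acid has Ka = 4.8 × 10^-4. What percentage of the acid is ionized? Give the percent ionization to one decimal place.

1.7%

HNO2 ⇌ NO2- + H+; let x = [H+] at equilibrium.
x ≈ √(Ka·C₀) = √(4.8 × 10^-4 × 1.6) = 2.77 × 10^-2 M
% ionization = x/C₀ × 100% = 2.77 × 10^-2/1.6 × 100% = 1.7%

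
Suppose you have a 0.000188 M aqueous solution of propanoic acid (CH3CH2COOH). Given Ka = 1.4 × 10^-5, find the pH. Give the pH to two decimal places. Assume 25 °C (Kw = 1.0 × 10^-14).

CH3CH2COOH ⇌ CH3CH2COO- + H+
Ka = x²/(0.000188 − x) = 1.4 × 10^-5
The 5% rule fails; solving x² + Ka·x − Ka·C₀ = 0 exactly:
x = [−1.4e-05 + √(1.4e-05² + 1.05e-08)]/2 = 4.48 × 10^-5 M
pH = −log(4.48 × 10^-5) = 4.35

pH = 4.35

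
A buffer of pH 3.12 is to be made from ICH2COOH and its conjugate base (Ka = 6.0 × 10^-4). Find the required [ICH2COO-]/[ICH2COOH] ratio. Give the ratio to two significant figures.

ratio = 0.79

pKa = -log(6.0 × 10^-4) = 3.222
pH = pKa + log(r) ⇒ log(r) = 3.12 − 3.222 = -0.102
r = [ICH2COO-]/[ICH2COOH] = 10^(-0.102) = 0.791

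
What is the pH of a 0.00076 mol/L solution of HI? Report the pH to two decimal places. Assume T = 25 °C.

pH = 3.12

HI is a strong acid and dissociates completely, so [H+] = 0.00076 M.
pH = -log(0.00076) = 3.12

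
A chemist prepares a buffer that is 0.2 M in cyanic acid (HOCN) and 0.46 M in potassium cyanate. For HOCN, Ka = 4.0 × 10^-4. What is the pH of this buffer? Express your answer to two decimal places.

pH = 3.76

pKa = −log(4.0 × 10^-4) = 3.398
Henderson–Hasselbalch: pH = pKa + log([OCN-]/[HOCN]) = 3.398 + log(0.46/0.2)
pH = 3.398 + (+0.362) = 3.76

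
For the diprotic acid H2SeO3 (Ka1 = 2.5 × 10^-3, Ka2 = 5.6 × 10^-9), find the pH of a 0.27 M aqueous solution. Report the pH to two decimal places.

pH = 1.61

Since Ka1 ≫ Ka2, the first ionization dominates [H+].
Ka1 = x²/(0.27 − x) = 2.5 × 10^-3
Solving the quadratic: x = (−Ka1 + √(Ka1² + 4·Ka1·C₀))/2 = 2.48 × 10^-2 M
pH = −log(2.48 × 10^-2) = 1.61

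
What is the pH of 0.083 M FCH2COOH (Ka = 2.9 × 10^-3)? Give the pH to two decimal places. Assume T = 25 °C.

FCH2COOH ⇌ FCH2COO- + H+
Let x = [H+] at equilibrium. Ka = x²/(0.083 − x).
The 5% rule fails; solving x² + Ka·x − Ka·C₀ = 0 exactly:
x = [−0.0029 + √(0.0029² + 0.000963)]/2 = 1.41 × 10^-2 M
pH = −log(1.41 × 10^-2) = 1.85

pH = 1.85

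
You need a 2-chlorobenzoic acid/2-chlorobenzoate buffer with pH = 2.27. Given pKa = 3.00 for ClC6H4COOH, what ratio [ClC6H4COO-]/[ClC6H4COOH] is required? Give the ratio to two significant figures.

ratio = 0.19

pH = pKa + log(r) ⇒ log(r) = 2.27 − 3.00 = -0.73
r = [ClC6H4COO-]/[ClC6H4COOH] = 10^(-0.73) = 0.186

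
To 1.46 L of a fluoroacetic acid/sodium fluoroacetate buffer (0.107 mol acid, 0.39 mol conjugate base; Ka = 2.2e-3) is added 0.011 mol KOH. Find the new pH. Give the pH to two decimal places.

OH- converts FCH2COOH to FCH2COO-: FCH2COOH → 0.096 mol, FCH2COO- → 0.401 mol.
pKa = −log(2.2 × 10^-3) = 2.658
Henderson–Hasselbalch with mole ratio 0.401/0.096: pH = 2.658 + (+0.621)

pH = 3.28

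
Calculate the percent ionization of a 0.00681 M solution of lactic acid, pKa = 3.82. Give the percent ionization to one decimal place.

CH3CH(OH)COOH ⇌ CH3CH(OH)COO- + H+; let x = [H+] at equilibrium.
Ka = 10^(−3.82) = 1.51 × 10^-4
Solve x² + 0.000151x − 1.03e-06 = 0 → x = 9.41 × 10^-4 M
Fraction ionized = 9.41 × 10^-4 / 0.00681 = 0.1382 → 13.8%

13.8%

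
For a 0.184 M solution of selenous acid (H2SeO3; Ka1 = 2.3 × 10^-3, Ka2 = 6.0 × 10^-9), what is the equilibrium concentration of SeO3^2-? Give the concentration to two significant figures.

6.0 × 10^-9 M

First ionization gives [H+] ≈ [HSeO3-] = 1.95 × 10^-2 M.
Second step: Ka2 = [H+][SeO3^2-]/[HSeO3-] ≈ [SeO3^2-] (since [H+] ≈ [HSeO3-]).
So [SeO3^2-] ≈ Ka2.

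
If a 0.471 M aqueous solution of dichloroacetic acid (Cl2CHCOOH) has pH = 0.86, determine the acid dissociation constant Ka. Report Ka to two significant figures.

Ka = 5.7 × 10^-2

[H+] = 10^(-0.86) = 1.38 × 10^-1 M
At equilibrium [HA] = 0.471 − 1.38 × 10^-1 = 3.33 × 10^-1 M
Ka = [H+][A-]/[HA] = (1.38 × 10^-1)² / 3.33 × 10^-1 = 5.7 × 10^-2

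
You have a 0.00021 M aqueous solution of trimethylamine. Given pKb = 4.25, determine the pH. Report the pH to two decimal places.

pH = 9.92

(CH3)3N + H2O ⇌ (CH3)3NH+ + OH-
Kb = 10^(−4.25) = 5.62 × 10^-5
From the ICE table, Kb = x²/(0.00021 − x) = 5.62 × 10^-5.
The 5% rule fails; solving x² + Kb·x − Kb·C₀ = 0 exactly:
x = [−5.62e-05 + √(5.62e-05² + 4.72e-08)]/2 = 8.41 × 10^-5 M
pOH = −log(8.41 × 10^-5) = 4.08; pH = 14.00 − 4.08 = 9.92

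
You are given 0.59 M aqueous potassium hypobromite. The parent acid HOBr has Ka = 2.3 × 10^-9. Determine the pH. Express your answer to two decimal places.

pH = 11.20

OBr- is the conjugate base of the weak acid HOBr.
Kb = Kw/Ka = 1.0×10^-14 / 2.3 × 10^-9 = 4.35 × 10^-6
From the ICE table, Kb = [OH-]²/(0.59 − [OH-]) = 4.35 × 10^-6.
Assume [OH-] ≪ 0.59: [OH-] ≈ √(4.35 × 10^-6 × 0.59) = 1.60 × 10^-3 M
Check: 0.27% ionized — well under 5%, approximation valid.
pOH = −log(1.60 × 10^-3) = 2.80; pH = 14.00 − 2.80 = 11.20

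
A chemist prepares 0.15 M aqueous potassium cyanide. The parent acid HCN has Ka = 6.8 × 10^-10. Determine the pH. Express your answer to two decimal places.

pH = 11.17

CN- is the conjugate base of the weak acid HCN.
Kb = Kw/Ka = 1.0×10^-14 / 6.8 × 10^-10 = 1.47 × 10^-5
Kb = [OH-]²/(0.15 − [OH-]) = 1.47 × 10^-5
Since Kb ≪ C₀, [OH-] ≈ √(Kb·C₀) = 1.48 × 10^-3 M.
pOH = −log(1.48 × 10^-3) = 2.83; pH = 14.00 − 2.83 = 11.17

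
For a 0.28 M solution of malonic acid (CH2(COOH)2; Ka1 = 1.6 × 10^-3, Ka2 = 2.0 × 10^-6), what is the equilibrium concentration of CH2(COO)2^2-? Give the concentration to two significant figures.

First ionization gives [H+] ≈ [CH2(COOH)COO-] = 2.04 × 10^-2 M.
Second step: Ka2 = [H+][CH2(COO)2^2-]/[CH2(COOH)COO-] ≈ [CH2(COO)2^2-] (since [H+] ≈ [CH2(COOH)COO-]).
So [CH2(COO)2^2-] ≈ Ka2.

2.0 × 10^-6 M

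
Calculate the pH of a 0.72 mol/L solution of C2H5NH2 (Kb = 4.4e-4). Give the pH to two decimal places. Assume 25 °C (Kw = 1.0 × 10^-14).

pH = 12.25

C2H5NH2 + H2O ⇌ C2H5NH3+ + OH-
From the ICE table, Kb = [OH-]²/(0.72 − [OH-]) = 4.4 × 10^-4.
Since Kb ≪ C₀, [OH-] ≈ √(Kb·C₀) = 1.78 × 10^-2 M.
Check: 2.5% ionized — well under 5%, approximation valid.
pOH = −log(1.78 × 10^-2) = 1.75; pH = 14.00 − 1.75 = 12.25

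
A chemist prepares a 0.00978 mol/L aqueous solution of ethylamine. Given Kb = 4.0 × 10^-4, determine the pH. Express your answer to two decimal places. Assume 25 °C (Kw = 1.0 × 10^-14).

C2H5NH2 + H2O ⇌ C2H5NH3+ + OH-
Kb = [OH-]²/(0.00978 − [OH-]) = 4.0 × 10^-4
The 5% rule fails; solving [OH-]² + Kb·[OH-] − Kb·C₀ = 0 exactly:
[OH-] = (−Kb + √(Kb² + 4·Kb·C₀))/2 = 1.79 × 10^-3 M
pOH = 2.75, so pH = 14.00 − pOH = 11.25

pH = 11.25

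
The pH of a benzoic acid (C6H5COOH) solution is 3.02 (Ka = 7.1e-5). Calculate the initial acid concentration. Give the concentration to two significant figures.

C₀ = 1.4 × 10^-2 M

[H+] = 10^(-3.02) = 9.55 × 10^-4 M = x
Ka = x²/(C₀ − x) ⇒ C₀ = x + x²/Ka
C₀ = 9.55 × 10^-4 + (9.55 × 10^-4)²/(7.1 × 10^-5) = 1.38 × 10^-2 M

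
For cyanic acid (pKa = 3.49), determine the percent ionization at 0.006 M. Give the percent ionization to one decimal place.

HOCN ⇌ OCN- + H+; let x = [H+] at equilibrium.
Ka = 10^(−3.49) = 3.24 × 10^-4
Ka = x²/(C₀ − x); solving the quadratic gives x = 1.24 × 10^-3 M.
% ionization = x/C₀ × 100% = 1.24 × 10^-3/0.006 × 100% = 20.7%

20.7%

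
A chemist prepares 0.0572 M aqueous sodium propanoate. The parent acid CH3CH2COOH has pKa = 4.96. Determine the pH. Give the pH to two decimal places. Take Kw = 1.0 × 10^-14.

CH3CH2COO- is the conjugate base of the weak acid CH3CH2COOH.
Ka = 10^(−4.96) = 1.10 × 10^-5
Kb = Kw/Ka = 1.0×10^-14 / 1.10 × 10^-5 = 9.09 × 10^-10
Let x = [OH-] at equilibrium. Kb = x²/(0.0572 − x).
Since Kb ≪ C₀, x ≈ √(Kb·C₀) = 7.21 × 10^-6 M.
(x/C₀ = 0.013% < 5%, so the approximation holds.)
pOH = 5.14, so pH = 14.00 − pOH = 8.86

pH = 8.86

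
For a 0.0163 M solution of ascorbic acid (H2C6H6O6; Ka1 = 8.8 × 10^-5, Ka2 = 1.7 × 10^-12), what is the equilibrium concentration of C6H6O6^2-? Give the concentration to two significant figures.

First ionization gives [H+] ≈ [HC6H6O6-] = 1.15 × 10^-3 M.
Second step: Ka2 = [H+][C6H6O6^2-]/[HC6H6O6-] ≈ [C6H6O6^2-] (since [H+] ≈ [HC6H6O6-]).
So [C6H6O6^2-] ≈ Ka2.

1.7 × 10^-12 M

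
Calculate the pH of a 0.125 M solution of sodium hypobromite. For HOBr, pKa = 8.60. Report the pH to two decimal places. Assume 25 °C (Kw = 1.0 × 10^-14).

pH = 10.85

OBr- is the conjugate base of the weak acid HOBr.
Ka = 10^(−8.60) = 2.51 × 10^-9
Kb = Kw/Ka = 1.0×10^-14 / 2.51 × 10^-9 = 3.98 × 10^-6
Kb = x²/(0.125 − x) = 3.98 × 10^-6
Assume x ≪ 0.125: x ≈ √(3.98 × 10^-6 × 0.125) = 7.05 × 10^-4 M
Check: 0.56% ionized — well under 5%, approximation valid.
pOH = 3.15, so pH = 14.00 − pOH = 10.85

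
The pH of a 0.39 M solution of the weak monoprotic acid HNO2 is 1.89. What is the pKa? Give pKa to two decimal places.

[H+] = 10^(-1.89) = 1.29 × 10^-2 M
At equilibrium [HA] = 0.39 − 1.29 × 10^-2 = 3.77 × 10^-1 M
Ka = [H+][A-]/[HA] = (1.29 × 10^-2)² / 3.77 × 10^-1 = 4.41 × 10^-4
pKa = -log(4.41 × 10^-4) = 3.36

pKa = 3.36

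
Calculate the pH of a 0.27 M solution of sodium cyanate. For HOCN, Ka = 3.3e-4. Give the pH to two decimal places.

OCN- is the conjugate base of the weak acid HOCN.
Kb = Kw/Ka = 1.0×10^-14 / 3.3 × 10^-4 = 3.03 × 10^-11
From the ICE table, Kb = x²/(0.27 − x) = 3.03 × 10^-11.
Assume x ≪ 0.27: x ≈ √(3.03 × 10^-11 × 0.27) = 2.86 × 10^-6 M
pOH = −log(2.86 × 10^-6) = 5.54; pH = 14.00 − 5.54 = 8.46

pH = 8.46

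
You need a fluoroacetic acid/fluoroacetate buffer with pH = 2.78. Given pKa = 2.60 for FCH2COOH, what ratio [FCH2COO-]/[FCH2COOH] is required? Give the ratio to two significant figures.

pH = pKa + log(r) ⇒ log(r) = 2.78 − 2.60 = +0.18
r = [FCH2COO-]/[FCH2COOH] = 10^(+0.18) = 1.51

ratio = 1.5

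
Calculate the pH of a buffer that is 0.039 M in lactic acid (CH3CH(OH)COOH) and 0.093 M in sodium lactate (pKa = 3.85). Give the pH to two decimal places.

Henderson–Hasselbalch: pH = pKa + log([CH3CH(OH)COO-]/[CH3CH(OH)COOH]) = 3.85 + log(0.093/0.039)
pH = 3.85 + (+0.377) = 4.23

pH = 4.23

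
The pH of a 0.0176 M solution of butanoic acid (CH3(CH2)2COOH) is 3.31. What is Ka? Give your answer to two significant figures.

[H+] = 10^(-3.31) = 4.90 × 10^-4 M
At equilibrium [HA] = 0.0176 − 4.90 × 10^-4 = 1.71 × 10^-2 M
Ka = [H+][A-]/[HA] = (4.90 × 10^-4)² / 1.71 × 10^-2 = 1.4 × 10^-5

Ka = 1.4 × 10^-5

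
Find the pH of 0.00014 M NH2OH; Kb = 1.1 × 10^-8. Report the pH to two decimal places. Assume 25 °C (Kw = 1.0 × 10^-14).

pH = 8.09

NH2OH + H2O ⇌ NH3OH+ + OH-
From the ICE table, Kb = [OH-]²/(0.00014 − [OH-]) = 1.1 × 10^-8.
Neglecting [OH-] in the denominator: [OH-] = √(1.1 × 10^-8 × 0.00014) = 1.24 × 10^-6 M
pOH = −log(1.24 × 10^-6) = 5.91; pH = 14.00 − 5.91 = 8.09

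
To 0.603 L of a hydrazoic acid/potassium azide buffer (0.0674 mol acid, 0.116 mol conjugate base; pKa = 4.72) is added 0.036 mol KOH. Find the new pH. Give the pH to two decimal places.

After neutralization: n(HN3) = 0.0314 mol, n(N3-) = 0.152 mol.
Henderson–Hasselbalch with mole ratio 0.152/0.0314: pH = 4.72 + (+0.685)

pH = 5.40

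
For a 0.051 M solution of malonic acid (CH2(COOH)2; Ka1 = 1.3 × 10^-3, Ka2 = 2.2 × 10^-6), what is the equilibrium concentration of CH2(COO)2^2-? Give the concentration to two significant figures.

First ionization gives [H+] ≈ [CH2(COOH)COO-] = 7.52 × 10^-3 M.
Second step: Ka2 = [H+][CH2(COO)2^2-]/[CH2(COOH)COO-] ≈ [CH2(COO)2^2-] (since [H+] ≈ [CH2(COOH)COO-]).
So [CH2(COO)2^2-] ≈ Ka2.

2.2 × 10^-6 M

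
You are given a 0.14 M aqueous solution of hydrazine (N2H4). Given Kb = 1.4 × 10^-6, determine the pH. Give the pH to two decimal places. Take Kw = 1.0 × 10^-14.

pH = 10.65

N2H4 + H2O ⇌ N2H5+ + OH-
From the ICE table, Kb = [OH-]²/(0.14 − [OH-]) = 1.4 × 10^-6.
Since Kb ≪ C₀, [OH-] ≈ √(Kb·C₀) = 4.43 × 10^-4 M.
Check: 0.32% ionized — well under 5%, approximation valid.
pOH = 3.35, so pH = 14.00 − pOH = 10.65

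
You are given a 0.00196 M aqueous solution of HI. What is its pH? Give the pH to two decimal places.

pH = 2.71

HI is a strong acid and dissociates completely, so [H+] = 0.00196 M.
pH = -log(0.00196) = 2.71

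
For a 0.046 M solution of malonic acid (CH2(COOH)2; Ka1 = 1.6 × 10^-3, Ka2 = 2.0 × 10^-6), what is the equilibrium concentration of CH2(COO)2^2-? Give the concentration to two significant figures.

First ionization gives [H+] ≈ [CH2(COOH)COO-] = 7.82 × 10^-3 M.
Second step: Ka2 = [H+][CH2(COO)2^2-]/[CH2(COOH)COO-] ≈ [CH2(COO)2^2-] (since [H+] ≈ [CH2(COOH)COO-]).
So [CH2(COO)2^2-] ≈ Ka2.

2.0 × 10^-6 M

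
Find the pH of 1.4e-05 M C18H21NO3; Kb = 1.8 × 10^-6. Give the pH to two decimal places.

C18H21NO3 + H2O ⇌ C18H22NO3+ + OH-
From the ICE table, Kb = [OH-]²/(1.4e-05 − [OH-]) = 1.8 × 10^-6.
[OH-] is not negligible relative to C₀; solve [OH-]² + 1.8e-06·[OH-] − 2.52e-11 = 0.
[OH-] = [−1.8e-06 + √(1.8e-06² + 1.01e-10)]/2 = 4.20 × 10^-6 M
pOH = 5.38, so pH = 14.00 − pOH = 8.62

pH = 8.62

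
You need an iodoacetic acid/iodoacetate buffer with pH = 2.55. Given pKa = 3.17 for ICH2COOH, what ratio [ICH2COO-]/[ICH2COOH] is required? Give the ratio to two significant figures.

pH = pKa + log(r) ⇒ log(r) = 2.55 − 3.17 = -0.62
r = [ICH2COO-]/[ICH2COOH] = 10^(-0.62) = 0.24

ratio = 0.24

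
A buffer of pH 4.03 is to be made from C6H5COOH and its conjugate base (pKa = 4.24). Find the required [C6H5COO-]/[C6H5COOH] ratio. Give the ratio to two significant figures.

pH = pKa + log(r) ⇒ log(r) = 4.03 − 4.24 = -0.21
r = [C6H5COO-]/[C6H5COOH] = 10^(-0.21) = 0.617

ratio = 0.62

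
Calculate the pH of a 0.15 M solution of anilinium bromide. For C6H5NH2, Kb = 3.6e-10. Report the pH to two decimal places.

pH = 2.69

C6H5NH3+ is the conjugate acid of the weak base C6H5NH2.
Ka = Kw/Kb = 1.0×10^-14 / 3.6 × 10^-10 = 2.78 × 10^-5
Ka = x²/(0.15 − x) = 2.78 × 10^-5
Assume x ≪ 0.15: x ≈ √(2.78 × 10^-5 × 0.15) = 2.04 × 10^-3 M
Check: 1.4% ionized — well under 5%, approximation valid.
pH = −log(2.04 × 10^-3) = 2.69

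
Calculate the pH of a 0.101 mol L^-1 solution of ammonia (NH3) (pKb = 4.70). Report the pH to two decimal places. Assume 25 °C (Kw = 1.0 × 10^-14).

pH = 11.15

NH3 + H2O ⇌ NH4+ + OH-
Kb = 10^(−4.70) = 2.00 × 10^-5
Let x = [OH-] at equilibrium. Kb = x²/(0.101 − x).
Assume x ≪ 0.101: x ≈ √(2.00 × 10^-5 × 0.101) = 1.42 × 10^-3 M
pOH = −log(1.42 × 10^-3) = 2.85; pH = 14.00 − 2.85 = 11.15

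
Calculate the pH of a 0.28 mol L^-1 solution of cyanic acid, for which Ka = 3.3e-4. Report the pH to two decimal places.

HOCN ⇌ OCN- + H+
From the ICE table, Ka = x²/(0.28 − x) = 3.3 × 10^-4.
Since Ka ≪ C₀, x ≈ √(Ka·C₀) = 9.61 × 10^-3 M.
(x/C₀ = 3.4% < 5%, so the approximation holds.)
pH = −log[H+] = −log(9.61 × 10^-3) = 2.02

pH = 2.02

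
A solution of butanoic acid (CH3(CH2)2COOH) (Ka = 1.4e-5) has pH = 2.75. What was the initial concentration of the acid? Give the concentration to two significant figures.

[H+] = 10^(-2.75) = 1.78 × 10^-3 M = x
Ka = x²/(C₀ − x) ⇒ C₀ = x + x²/Ka
C₀ = 1.78 × 10^-3 + (1.78 × 10^-3)²/(1.4 × 10^-5) = 2.28 × 10^-1 M

C₀ = 2.3 × 10^-1 M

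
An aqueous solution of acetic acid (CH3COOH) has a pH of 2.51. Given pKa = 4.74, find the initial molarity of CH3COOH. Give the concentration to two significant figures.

C₀ = 5.3 × 10^-1 M

[H+] = 10^(-2.51) = 3.09 × 10^-3 M = x
Ka = 10^(−4.74) = 1.82 × 10^-5
Ka = x²/(C₀ − x) ⇒ C₀ = x + x²/Ka
C₀ = 3.09 × 10^-3 + (3.09 × 10^-3)²/(1.82 × 10^-5) = 5.28 × 10^-1 M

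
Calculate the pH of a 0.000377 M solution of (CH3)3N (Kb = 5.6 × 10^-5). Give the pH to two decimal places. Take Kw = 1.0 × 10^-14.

pH = 10.08

(CH3)3N + H2O ⇌ (CH3)3NH+ + OH-
Let x = [OH-] at equilibrium. Kb = x²/(0.000377 − x).
Here C₀/Kb ≈ 6.73, so the small-x approximation fails. Use the quadratic:
x = (−Kb + √(Kb² + 4·Kb·C₀))/2 = 1.20 × 10^-4 M
pOH = 3.92, so pH = 14.00 − pOH = 10.08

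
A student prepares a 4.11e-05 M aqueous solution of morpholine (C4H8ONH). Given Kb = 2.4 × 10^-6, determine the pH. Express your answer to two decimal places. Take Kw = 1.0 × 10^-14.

pH = 8.94

C4H8ONH + H2O ⇌ C4H8ONH2+ + OH-
Kb = x²/(4.11e-05 − x) = 2.4 × 10^-6
x is not negligible relative to C₀; solve x² + 2.4e-06·x − 9.86e-11 = 0.
x = [−2.4e-06 + √(2.4e-06² + 3.95e-10)]/2 = 8.80 × 10^-6 M
pOH = 5.06, so pH = 14.00 − pOH = 8.94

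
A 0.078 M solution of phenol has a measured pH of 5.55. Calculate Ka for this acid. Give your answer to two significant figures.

[H+] = 10^(-5.55) = 2.82 × 10^-6 M
At equilibrium [HA] = 0.078 − 2.82 × 10^-6 = 7.80 × 10^-2 M
Ka = [H+][A-]/[HA] = (2.82 × 10^-6)² / 7.80 × 10^-2 = 1.0 × 10^-10

Ka = 1.0 × 10^-10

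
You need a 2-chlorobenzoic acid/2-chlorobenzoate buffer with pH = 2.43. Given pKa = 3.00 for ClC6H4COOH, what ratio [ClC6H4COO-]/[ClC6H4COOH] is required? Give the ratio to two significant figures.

pH = pKa + log(r) ⇒ log(r) = 2.43 − 3.00 = -0.57
r = [ClC6H4COO-]/[ClC6H4COOH] = 10^(-0.57) = 0.269

ratio = 0.27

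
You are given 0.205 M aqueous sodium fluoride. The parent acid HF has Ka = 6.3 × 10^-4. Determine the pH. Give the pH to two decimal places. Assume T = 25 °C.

pH = 8.26

F- is the conjugate base of the weak acid HF.
Kb = Kw/Ka = 1.0×10^-14 / 6.3 × 10^-4 = 1.59 × 10^-11
From the ICE table, Kb = [OH-]²/(0.205 − [OH-]) = 1.59 × 10^-11.
Neglecting [OH-] in the denominator: [OH-] = √(1.59 × 10^-11 × 0.205) = 1.81 × 10^-6 M
pOH = 5.74, so pH = 14.00 − pOH = 8.26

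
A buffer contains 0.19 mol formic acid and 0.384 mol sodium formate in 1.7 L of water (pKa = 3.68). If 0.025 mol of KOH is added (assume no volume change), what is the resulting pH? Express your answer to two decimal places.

OH- converts HCOOH to HCOO-: HCOOH → 0.165 mol, HCOO- → 0.409 mol.
Henderson–Hasselbalch with mole ratio 0.409/0.165: pH = 3.68 + (+0.394)

pH = 4.07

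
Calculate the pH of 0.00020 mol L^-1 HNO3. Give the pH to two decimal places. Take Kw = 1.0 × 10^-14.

pH = 3.70

HNO3 is a strong acid and dissociates completely, so [H+] = 0.00020 M.
pH = -log(0.0002) = 3.70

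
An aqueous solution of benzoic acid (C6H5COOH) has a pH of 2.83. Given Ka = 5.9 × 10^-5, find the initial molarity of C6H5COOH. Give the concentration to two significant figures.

[H+] = 10^(-2.83) = 1.48 × 10^-3 M = x
Ka = x²/(C₀ − x) ⇒ C₀ = x + x²/Ka
C₀ = 1.48 × 10^-3 + (1.48 × 10^-3)²/(5.9 × 10^-5) = 3.86 × 10^-2 M

C₀ = 3.9 × 10^-2 M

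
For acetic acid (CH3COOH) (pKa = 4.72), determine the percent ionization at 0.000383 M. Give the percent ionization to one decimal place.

CH3COOH ⇌ CH3COO- + H+; let x = [H+] at equilibrium.
Ka = 10^(−4.72) = 1.91 × 10^-5
Ka = x²/(C₀ − x); solving the quadratic gives x = 7.65 × 10^-5 M.
Fraction ionized = 7.65 × 10^-5 / 0.000383 = 0.1997 → 20.0%

20.0%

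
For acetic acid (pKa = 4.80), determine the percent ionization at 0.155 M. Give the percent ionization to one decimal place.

1.0%

CH3COOH ⇌ CH3COO- + H+; let x = [H+] at equilibrium.
Ka = 10^(−4.80) = 1.58 × 10^-5
x ≈ √(Ka·C₀) = √(1.58 × 10^-5 × 0.155) = 1.56 × 10^-3 M
Fraction ionized = 1.56 × 10^-3 / 0.155 = 0.0101 → 1.0%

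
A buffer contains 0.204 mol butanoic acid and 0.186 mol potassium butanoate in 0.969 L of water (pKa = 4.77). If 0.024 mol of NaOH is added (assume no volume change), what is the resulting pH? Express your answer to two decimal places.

After neutralization: n(CH3(CH2)2COOH) = 0.18 mol, n(CH3(CH2)2COO-) = 0.21 mol.
Henderson–Hasselbalch with mole ratio 0.21/0.18: pH = 4.77 + (+0.067)

pH = 4.84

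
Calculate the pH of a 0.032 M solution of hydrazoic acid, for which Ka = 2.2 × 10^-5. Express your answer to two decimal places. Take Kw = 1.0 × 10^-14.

HN3 ⇌ N3- + H+
Let x = [H+] at equilibrium. Ka = x²/(0.032 − x).
Neglecting x in the denominator: x = √(2.2 × 10^-5 × 0.032) = 8.39 × 10^-4 M
pH = −log(8.39 × 10^-4) = 3.08

pH = 3.08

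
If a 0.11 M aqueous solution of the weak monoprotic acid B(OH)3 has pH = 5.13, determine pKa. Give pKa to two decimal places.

pKa = 9.30

[H+] = 10^(-5.13) = 7.41 × 10^-6 M
At equilibrium [HA] = 0.11 − 7.41 × 10^-6 = 1.10 × 10^-1 M
Ka = [H+][A-]/[HA] = (7.41 × 10^-6)² / 1.10 × 10^-1 = 4.99 × 10^-10
pKa = -log(4.99 × 10^-10) = 9.30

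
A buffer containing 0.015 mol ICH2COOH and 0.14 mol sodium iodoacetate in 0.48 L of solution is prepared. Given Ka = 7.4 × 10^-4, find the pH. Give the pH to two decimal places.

pKa = −log(7.4 × 10^-4) = 3.131
Using pH = pKa + log([base]/[acid]) with [base]/[acid] = 0.14/0.015:
pH = 3.131 + (+0.970) = 4.10

pH = 4.10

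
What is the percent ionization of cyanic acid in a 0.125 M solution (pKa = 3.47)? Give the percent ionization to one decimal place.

5.1%

HOCN ⇌ OCN- + H+; let x = [H+] at equilibrium.
Ka = 10^(−3.47) = 3.39 × 10^-4
Solve x² + 0.000339x − 4.24e-05 = 0 → x = 6.34 × 10^-3 M
% ionization = x/C₀ × 100% = 6.34 × 10^-3/0.125 × 100% = 5.1%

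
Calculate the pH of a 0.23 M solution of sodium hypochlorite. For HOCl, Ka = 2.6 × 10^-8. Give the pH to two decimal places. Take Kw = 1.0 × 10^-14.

pH = 10.47

OCl- is the conjugate base of the weak acid HOCl.
Kb = Kw/Ka = 1.0×10^-14 / 2.6 × 10^-8 = 3.85 × 10^-7
Let x = [OH-] at equilibrium. Kb = x²/(0.23 − x).
Assume x ≪ 0.23: x ≈ √(3.85 × 10^-7 × 0.23) = 2.98 × 10^-4 M
Check: 0.13% ionized — well under 5%, approximation valid.
pOH = 3.53, so pH = 14.00 − pOH = 10.47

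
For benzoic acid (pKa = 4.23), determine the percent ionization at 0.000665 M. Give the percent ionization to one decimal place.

25.7%

C6H5COOH ⇌ C6H5COO- + H+; let x = [H+] at equilibrium.
Ka = 10^(−4.23) = 5.89 × 10^-5
Ka = x²/(C₀ − x); solving the quadratic gives x = 1.71 × 10^-4 M.
Fraction ionized = 1.71 × 10^-4 / 0.000665 = 0.2571 → 25.7%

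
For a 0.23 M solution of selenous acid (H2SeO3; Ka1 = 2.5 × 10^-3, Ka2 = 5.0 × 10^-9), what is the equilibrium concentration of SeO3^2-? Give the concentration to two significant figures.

First ionization gives [H+] ≈ [HSeO3-] = 2.28 × 10^-2 M.
Second step: Ka2 = [H+][SeO3^2-]/[HSeO3-] ≈ [SeO3^2-] (since [H+] ≈ [HSeO3-]).
So [SeO3^2-] ≈ Ka2.

5.0 × 10^-9 M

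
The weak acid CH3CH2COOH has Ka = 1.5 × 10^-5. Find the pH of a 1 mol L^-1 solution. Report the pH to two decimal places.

CH3CH2COOH ⇌ CH3CH2COO- + H+
Let x = [H+] at equilibrium. Ka = x²/(1 − x).
Since Ka ≪ C₀, x ≈ √(Ka·C₀) = 3.87 × 10^-3 M.
(x/C₀ = 0.39% < 5%, so the approximation holds.)
pH = −log[H+] = −log(3.87 × 10^-3) = 2.41

pH = 2.41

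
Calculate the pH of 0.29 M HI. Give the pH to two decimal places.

pH = 0.54

HI is a strong acid and dissociates completely, so [H+] = 0.29 M.
pH = -log(0.29) = 0.54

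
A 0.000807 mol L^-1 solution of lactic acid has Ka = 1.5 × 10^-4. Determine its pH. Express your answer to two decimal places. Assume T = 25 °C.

pH = 3.55

CH3CH(OH)COOH ⇌ CH3CH(OH)COO- + H+
Ka = [H+]²/(0.000807 − [H+]) = 1.5 × 10^-4
Here C₀/Ka ≈ 5.38, so the small-[H+] approximation fails. Use the quadratic:
[H+] = [−0.00015 + √(0.00015² + 4.84e-07)]/2 = 2.81 × 10^-4 M
pH = −log[H+] = −log(2.81 × 10^-4) = 3.55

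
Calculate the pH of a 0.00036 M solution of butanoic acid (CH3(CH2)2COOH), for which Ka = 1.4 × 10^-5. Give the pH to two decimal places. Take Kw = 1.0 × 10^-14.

pH = 4.19

CH3(CH2)2COOH ⇌ CH3(CH2)2COO- + H+
From the ICE table, Ka = [H+]²/(0.00036 − [H+]) = 1.4 × 10^-5.
Here C₀/Ka ≈ 25.7, so the small-[H+] approximation fails. Use the quadratic:
[H+] = [−1.4e-05 + √(1.4e-05² + 2.02e-08)]/2 = 6.43 × 10^-5 M
pH = −log[H+] = −log(6.43 × 10^-5) = 4.19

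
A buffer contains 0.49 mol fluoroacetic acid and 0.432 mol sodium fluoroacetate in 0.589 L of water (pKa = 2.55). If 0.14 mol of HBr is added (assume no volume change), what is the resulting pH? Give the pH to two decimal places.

After neutralization: n(FCH2COOH) = 0.63 mol, n(FCH2COO-) = 0.292 mol.
Henderson–Hasselbalch with mole ratio 0.292/0.63: pH = 2.55 + (-0.334)

pH = 2.22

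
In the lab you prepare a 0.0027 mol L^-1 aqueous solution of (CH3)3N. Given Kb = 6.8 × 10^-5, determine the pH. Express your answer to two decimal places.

pH = 10.60

(CH3)3N + H2O ⇌ (CH3)3NH+ + OH-
From the ICE table, Kb = [OH-]²/(0.0027 − [OH-]) = 6.8 × 10^-5.
[OH-] is not negligible relative to C₀; solve [OH-]² + 6.8e-05·[OH-] − 1.84e-07 = 0.
[OH-] = (−Kb + √(Kb² + 4·Kb·C₀))/2 = 3.96 × 10^-4 M
pOH = −log(3.96 × 10^-4) = 3.40; pH = 14.00 − 3.40 = 10.60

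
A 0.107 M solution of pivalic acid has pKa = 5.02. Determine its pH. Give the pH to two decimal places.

pH = 3.00

(CH3)3CCOOH ⇌ (CH3)3CCOO- + H+
Ka = 10^(−5.02) = 9.55 × 10^-6
Let x = [H+] at equilibrium. Ka = x²/(0.107 − x).
Neglecting x in the denominator: x = √(9.55 × 10^-6 × 0.107) = 1.01 × 10^-3 M
(x/C₀ = 0.94% < 5%, so the approximation holds.)
pH = −log(1.01 × 10^-3) = 3.00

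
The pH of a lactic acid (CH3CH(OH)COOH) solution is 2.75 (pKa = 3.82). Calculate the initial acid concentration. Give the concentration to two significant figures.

C₀ = 2.3 × 10^-2 M

[H+] = 10^(-2.75) = 1.78 × 10^-3 M = x
Ka = 10^(−3.82) = 1.51 × 10^-4
Ka = x²/(C₀ − x) ⇒ C₀ = x + x²/Ka
C₀ = 1.78 × 10^-3 + (1.78 × 10^-3)²/(1.51 × 10^-4) = 2.28 × 10^-2 M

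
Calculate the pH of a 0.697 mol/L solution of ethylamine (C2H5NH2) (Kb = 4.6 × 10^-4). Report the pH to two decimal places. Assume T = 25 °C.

C2H5NH2 + H2O ⇌ C2H5NH3+ + OH-
Kb = [OH-]²/(0.697 − [OH-]) = 4.6 × 10^-4
Neglecting [OH-] in the denominator: [OH-] = √(4.6 × 10^-4 × 0.697) = 1.79 × 10^-2 M
pOH = −log(1.79 × 10^-2) = 1.75; pH = 14.00 − 1.75 = 12.25

pH = 12.25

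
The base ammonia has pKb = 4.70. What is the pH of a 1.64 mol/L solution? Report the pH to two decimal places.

NH3 + H2O ⇌ NH4+ + OH-
Kb = 10^(−4.70) = 2.00 × 10^-5
From the ICE table, Kb = x²/(1.64 − x) = 2.00 × 10^-5.
Assume x ≪ 1.64: x ≈ √(2.00 × 10^-5 × 1.64) = 5.73 × 10^-3 M
(x/C₀ = 0.35% < 5%, so the approximation holds.)
pOH = 2.24, so pH = 14.00 − pOH = 11.76

pH = 11.76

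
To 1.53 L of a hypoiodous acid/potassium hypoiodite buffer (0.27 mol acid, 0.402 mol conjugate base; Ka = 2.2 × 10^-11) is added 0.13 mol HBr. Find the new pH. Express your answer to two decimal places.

Added H+ converts OI- to HOI: HOI → 0.4 mol, OI- → 0.272 mol.
pKa = −log(2.2 × 10^-11) = 10.658
Henderson–Hasselbalch with mole ratio 0.272/0.4: pH = 10.658 + (-0.167)

pH = 10.49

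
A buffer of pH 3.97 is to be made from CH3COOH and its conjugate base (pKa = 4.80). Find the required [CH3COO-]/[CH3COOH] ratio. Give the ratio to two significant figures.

ratio = 0.15

pH = pKa + log(r) ⇒ log(r) = 3.97 − 4.80 = -0.83
r = [CH3COO-]/[CH3COOH] = 10^(-0.83) = 0.148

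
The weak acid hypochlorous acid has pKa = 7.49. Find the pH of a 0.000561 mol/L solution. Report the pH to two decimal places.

pH = 5.37

HOCl ⇌ OCl- + H+
Ka = 10^(−7.49) = 3.24 × 10^-8
Let x = [H+] at equilibrium. Ka = x²/(0.000561 − x).
Assume x ≪ 0.000561: x ≈ √(3.24 × 10^-8 × 0.000561) = 4.26 × 10^-6 M
Check: 0.76% ionized — well under 5%, approximation valid.
pH = −log[H+] = −log(4.26 × 10^-6) = 5.37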